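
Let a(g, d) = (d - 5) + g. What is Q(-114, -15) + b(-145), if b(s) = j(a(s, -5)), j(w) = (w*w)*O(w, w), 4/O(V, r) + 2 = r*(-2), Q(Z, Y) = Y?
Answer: 22870/77 ≈ 297.01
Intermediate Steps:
O(V, r) = 4/(-2 - 2*r) (O(V, r) = 4/(-2 + r*(-2)) = 4/(-2 - 2*r))
a(g, d) = -5 + d + g (a(g, d) = (-5 + d) + g = -5 + d + g)
j(w) = -2*w²/(1 + w) (j(w) = (w*w)*(-2/(1 + w)) = w²*(-2/(1 + w)) = -2*w²/(1 + w))
b(s) = -2*(-10 + s)²/(-9 + s) (b(s) = -2*(-5 - 5 + s)²/(1 + (-5 - 5 + s)) = -2*(-10 + s)²/(1 + (-10 + s)) = -2*(-10 + s)²/(-9 + s))
Q(-114, -15) + b(-145) = -15 + 2*(-10 - 145)²/(9 - 1*(-145)) = -15 + 2*(-155)²/(9 + 145) = -15 + 2*24025/154 = -15 + 2*24025*(1/154) = -15 + 24025/77 = 22870/77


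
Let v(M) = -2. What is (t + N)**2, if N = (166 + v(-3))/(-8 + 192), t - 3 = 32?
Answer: 2725801/2116 ≈ 1288.2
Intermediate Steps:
t = 35 (t = 3 + 32 = 35)
N = 41/46 (N = (166 - 2)/(-8 + 192) = 164/184 = 164*(1/184) = 41/46 ≈ 0.89130)
(t + N)**2 = (35 + 41/46)**2 = (1651/46)**2 = 2725801/2116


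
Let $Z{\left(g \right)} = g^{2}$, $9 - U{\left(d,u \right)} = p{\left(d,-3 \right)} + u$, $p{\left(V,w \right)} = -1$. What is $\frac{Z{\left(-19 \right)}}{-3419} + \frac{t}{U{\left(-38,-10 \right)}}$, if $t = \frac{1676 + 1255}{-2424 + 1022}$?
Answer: $- \frac{20143529}{95868760} \approx -0.21012$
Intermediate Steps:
$U{\left(d,u \right)} = 10 - u$ ($U{\left(d,u \right)} = 9 - \left(-1 + u\right) = 10 - u$)
$t = - \frac{2931}{1402}$ ($t = \frac{2931}{-1402} = 2931 \left(- \frac{1}{1402}\right) = - \frac{2931}{1402} \approx -2.0906$)
$\frac{Z{\left(-19 \right)}}{-3419} + \frac{t}{U{\left(-38,-10 \right)}} = \frac{\left(-19\right)^{2}}{-3419} - \frac{2931}{1402 \left(10 - -10\right)} = 361 \left(- \frac{1}{3419}\right) - \frac{2931}{1402 \left(10 + 10\right)} = - \frac{361}{3419} - \frac{2931}{1402 \cdot 20} = - \frac{361}{3419} - \frac{2931}{28040} = - \frac{20143529}{95868760}$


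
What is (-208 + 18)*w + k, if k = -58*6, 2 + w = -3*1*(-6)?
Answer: -3388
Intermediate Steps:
w = 16 (w = -2 - 3*1*(-6) = -2 - 3*(-6) = -2 + 18 = 16)
k = -348
(-208 + 18)*w + k = (-208 + 18)*16 - 348 = -190*16 - 348 = -3040 - 348 = -3388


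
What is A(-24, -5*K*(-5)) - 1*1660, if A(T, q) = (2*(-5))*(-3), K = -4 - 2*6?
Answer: -1630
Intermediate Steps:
K = -16 (K = -4 - 12 = -16)
A(T, q) = 30 (A(T, q) = -10*(-3) = 30)
A(-24, -5*K*(-5)) - 1*1660 = 30 - 1*1660 = 30 - 1660 = -1630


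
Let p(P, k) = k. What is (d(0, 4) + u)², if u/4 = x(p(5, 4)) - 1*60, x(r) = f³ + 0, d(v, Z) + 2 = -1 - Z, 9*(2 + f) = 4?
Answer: 36495899521/531441 ≈ 68674.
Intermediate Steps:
f = -14/9 (f = -2 + (⅑)*4 = -2 + 4/9 = -14/9 ≈ -1.5556)
d(v, Z) = -3 - Z (d(v, Z) = -2 + (-1 - Z) = -3 - Z)
x(r) = -2744/729 (x(r) = (-14/9)³ + 0 = -2744/729 + 0 = -2744/729)
u = -185936/729 (u = 4*(-2744/729 - 1*60) = 4*(-2744/729 - 60) = 4*(-46484/729) = -185936/729 ≈ -255.06)
(d(0, 4) + u)² = ((-3 - 1*4) - 185936/729)² = ((-3 - 4) - 185936/729)² = (-7 - 185936/729)² = (-191039/729)² = 36495899521/531441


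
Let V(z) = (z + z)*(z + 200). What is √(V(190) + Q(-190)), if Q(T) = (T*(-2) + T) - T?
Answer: 2*√37145 ≈ 385.46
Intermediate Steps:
V(z) = 2*z*(200 + z) (V(z) = (2*z)*(200 + z) = 2*z*(200 + z))
Q(T) = -2*T (Q(T) = (-2*T + T) - T = -T - T = -2*T)
√(V(190) + Q(-190)) = √(2*190*(200 + 190) - 2*(-190)) = √(2*190*390 + 380) = √(148200 + 380) = √148580 = 2*√37145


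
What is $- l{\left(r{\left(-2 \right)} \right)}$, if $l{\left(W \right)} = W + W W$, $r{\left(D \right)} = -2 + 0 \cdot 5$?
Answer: $-2$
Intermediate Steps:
$r{\left(D \right)} = -2$ ($r{\left(D \right)} = -2 + 0 = -2$)
$l{\left(W \right)} = W + W^{2}$
$- l{\left(r{\left(-2 \right)} \right)} = - \left(-2\right) \left(1 - 2\right) = - \left(-2\right) \left(-1\right) = \left(-1\right) 2 = -2$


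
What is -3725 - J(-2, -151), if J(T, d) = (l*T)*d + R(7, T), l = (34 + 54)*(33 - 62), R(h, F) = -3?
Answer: 766982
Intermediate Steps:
l = -2552 (l = 88*(-29) = -2552)
J(T, d) = -3 - 2552*T*d (J(T, d) = (-2552*T)*d - 3 = -2552*T*d - 3 = -3 - 2552*T*d)
-3725 - J(-2, -151) = -3725 - (-3 - 2552*(-2)*(-151)) = -3725 - (-3 - 770704) = -3725 - 1*(-770707) = -3725 + 770707 = 766982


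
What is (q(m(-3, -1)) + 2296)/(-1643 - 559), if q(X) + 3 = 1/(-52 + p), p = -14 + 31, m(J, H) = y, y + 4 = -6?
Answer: -40127/38535 ≈ -1.0413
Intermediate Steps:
y = -10 (y = -4 - 6 = -10)
m(J, H) = -10
p = 17
q(X) = -106/35 (q(X) = -3 + 1/(-52 + 17) = -3 + 1/(-35) = -3 - 1/35 = -106/35)
(q(m(-3, -1)) + 2296)/(-1643 - 559) = (-106/35 + 2296)/(-1643 - 559) = (80254/35)/(-2202) = (80254/35)*(-1/2202) = -40127/38535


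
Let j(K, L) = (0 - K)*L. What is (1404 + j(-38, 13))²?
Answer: 3602404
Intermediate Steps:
j(K, L) = -K*L (j(K, L) = (-K)*L = -K*L)
(1404 + j(-38, 13))² = (1404 - 1*(-38)*13)² = (1404 + 494)² = 1898² = 3602404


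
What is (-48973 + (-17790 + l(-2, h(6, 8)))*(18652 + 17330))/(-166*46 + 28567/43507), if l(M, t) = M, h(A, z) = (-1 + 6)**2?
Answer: 27854952874519/332190885 ≈ 83852.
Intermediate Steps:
h(A, z) = 25 (h(A, z) = 5**2 = 25)
(-48973 + (-17790 + l(-2, h(6, 8)))*(18652 + 17330))/(-166*46 + 28567/43507) = (-48973 + (-17790 - 2)*(18652 + 17330))/(-166*46 + 28567/43507) = (-48973 - 17792*35982)/(-7636 + 28567*(1/43507)) = (-48973 - 640191744)/(-7636 + 28567/43507) = -640240717/(-332190885/43507) = -640240717*(-43507/332190885) = 27854952874519/332190885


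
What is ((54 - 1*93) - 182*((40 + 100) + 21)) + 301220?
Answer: 271879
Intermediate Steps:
((54 - 1*93) - 182*((40 + 100) + 21)) + 301220 = ((54 - 93) - 182*(140 + 21)) + 301220 = (-39 - 182*161) + 301220 = (-39 - 29302) + 301220 = -29341 + 301220 = 271879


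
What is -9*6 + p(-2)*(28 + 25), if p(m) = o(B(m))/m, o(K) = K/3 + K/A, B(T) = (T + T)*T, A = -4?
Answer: -215/3 ≈ -71.667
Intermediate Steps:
B(T) = 2*T**2 (B(T) = (2*T)*T = 2*T**2)
o(K) = K/12 (o(K) = K/3 + K/(-4) = K*(1/3) + K*(-1/4) = K/3 - K/4 = K/12)
p(m) = m/6 (p(m) = ((2*m**2)/12)/m = (m**2/6)/m = m/6)
-9*6 + p(-2)*(28 + 25) = -9*6 + ((1/6)*(-2))*(28 + 25) = -54 - 1/3*53 = -54 - 53/3 = -215/3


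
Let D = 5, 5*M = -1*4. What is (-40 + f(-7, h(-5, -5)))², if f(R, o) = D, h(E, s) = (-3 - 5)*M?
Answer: 1225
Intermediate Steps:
M = -⅘ (M = (-1*4)/5 = (⅕)*(-4) = -⅘ ≈ -0.80000)
h(E, s) = 32/5 (h(E, s) = (-3 - 5)*(-⅘) = -8*(-⅘) = 32/5)
f(R, o) = 5
(-40 + f(-7, h(-5, -5)))² = (-40 + 5)² = (-35)² = 1225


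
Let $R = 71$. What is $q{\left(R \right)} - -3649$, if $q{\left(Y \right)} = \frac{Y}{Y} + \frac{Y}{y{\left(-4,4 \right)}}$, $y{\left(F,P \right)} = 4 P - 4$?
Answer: $\frac{43871}{12} \approx 3655.9$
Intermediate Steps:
$y{\left(F,P \right)} = -4 + 4 P$
$q{\left(Y \right)} = 1 + \frac{Y}{12}$ ($q{\left(Y \right)} = \frac{Y}{Y} + \frac{Y}{-4 + 4 \cdot 4} = 1 + \frac{Y}{-4 + 16} = 1 + \frac{Y}{12}$)
$q{\left(R \right)} - -3649 = \left(1 + \frac{1}{12} \cdot 71\right) - -3649 = \left(1 + \frac{71}{12}\right) + 3649 = \frac{83}{12} + 3649 = \frac{43871}{12}$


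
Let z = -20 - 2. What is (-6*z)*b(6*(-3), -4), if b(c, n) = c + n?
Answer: -2904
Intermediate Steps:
z = -22
(-6*z)*b(6*(-3), -4) = (-6*(-22))*(6*(-3) - 4) = 132*(-18 - 4) = 132*(-22) = -2904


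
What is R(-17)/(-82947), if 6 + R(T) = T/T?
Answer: 5/82947 ≈ 6.0279e-5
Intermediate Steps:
R(T) = -5 (R(T) = -6 + T/T = -6 + 1 = -5)
R(-17)/(-82947) = -5/(-82947) = -5*(-1/82947) = 5/82947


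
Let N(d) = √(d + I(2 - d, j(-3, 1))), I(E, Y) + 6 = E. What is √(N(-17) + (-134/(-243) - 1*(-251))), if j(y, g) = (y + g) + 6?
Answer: √(183381 + 1458*I)/27 ≈ 15.861 + 0.06305*I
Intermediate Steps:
j(y, g) = 6 + g + y (j(y, g) = (g + y) + 6 = 6 + g + y)
I(E, Y) = -6 + E
N(d) = 2*I (N(d) = √(d + (-6 + (2 - d))) = √(d + (-4 - d)) = √(-4) = 2*I)
√(N(-17) + (-134/(-243) - 1*(-251))) = √(2*I + (-134/(-243) - 1*(-251))) = √(2*I + (-134*(-1/243) + 251)) = √(2*I + (134/243 + 251)) = √(2*I + 61127/243) = √(61127/243 + 2*I)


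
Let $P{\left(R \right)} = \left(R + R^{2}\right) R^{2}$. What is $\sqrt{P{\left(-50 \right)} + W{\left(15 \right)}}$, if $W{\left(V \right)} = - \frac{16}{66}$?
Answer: $\frac{8 \sqrt{104220699}}{33} \approx 2474.9$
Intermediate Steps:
$P{\left(R \right)} = R^{2} \left(R + R^{2}\right)$
$W{\left(V \right)} = - \frac{8}{33}$ ($W{\left(V \right)} = \left(-16\right) \frac{1}{66} = - \frac{8}{33}$)
$\sqrt{P{\left(-50 \right)} + W{\left(15 \right)}} = \sqrt{\left(-50\right)^{3} \left(1 - 50\right) - \frac{8}{33}} = \sqrt{\left(-125000\right) \left(-49\right) - \frac{8}{33}} = \sqrt{6125000 - \frac{8}{33}} = \sqrt{\frac{202124992}{33}} = \frac{8 \sqrt{104220699}}{33}$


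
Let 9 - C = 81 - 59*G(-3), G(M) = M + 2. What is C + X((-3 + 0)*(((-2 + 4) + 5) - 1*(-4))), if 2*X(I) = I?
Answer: -295/2 ≈ -147.50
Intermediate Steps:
G(M) = 2 + M
X(I) = I/2
C = -131 (C = 9 - (81 - 59*(2 - 3)) = 9 - (81 - 59*(-1)) = 9 - (81 + 59) = 9 - 1*140 = 9 - 140 = -131)
C + X((-3 + 0)*(((-2 + 4) + 5) - 1*(-4))) = -131 + ((-3 + 0)*(((-2 + 4) + 5) - 1*(-4)))/2 = -131 + (-3*((2 + 5) + 4))/2 = -131 + (-3*(7 + 4))/2 = -131 + (-3*11)/2 = -131 + (½)*(-33) = -131 - 33/2 = -295/2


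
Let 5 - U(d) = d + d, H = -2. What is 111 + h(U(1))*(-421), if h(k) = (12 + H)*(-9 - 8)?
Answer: 71681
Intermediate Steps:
U(d) = 5 - 2*d (U(d) = 5 - (d + d) = 5 - 2*d)
h(k) = -170 (h(k) = (12 - 2)*(-9 - 8) = 10*(-17) = -170)
111 + h(U(1))*(-421) = 111 - 170*(-421) = 111 + 71570 = 71681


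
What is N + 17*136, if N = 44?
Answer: 2356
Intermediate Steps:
N + 17*136 = 44 + 17*136 = 44 + 2312 = 2356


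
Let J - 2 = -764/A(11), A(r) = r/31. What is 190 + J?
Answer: -21572/11 ≈ -1961.1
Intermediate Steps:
A(r) = r/31 (A(r) = r*(1/31) = r/31)
J = -23662/11 (J = 2 - 764/((1/31)*11) = 2 - 764/11/31 = 2 - 764*31/11 = 2 - 23684/11 = -23662/11 ≈ -2151.1)
190 + J = 190 - 23662/11 = -21572/11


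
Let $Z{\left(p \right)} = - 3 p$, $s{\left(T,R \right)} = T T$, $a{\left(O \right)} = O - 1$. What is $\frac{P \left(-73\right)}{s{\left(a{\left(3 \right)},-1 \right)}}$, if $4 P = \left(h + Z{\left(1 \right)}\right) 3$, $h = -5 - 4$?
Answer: $\frac{657}{4} \approx 164.25$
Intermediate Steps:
$a{\left(O \right)} = -1 + O$
$s{\left(T,R \right)} = T^{2}$
$h = -9$
$P = -9$ ($P = \frac{\left(-9 - 3\right) 3}{4} = \frac{\left(-12\right) 3}{4} = \frac{1}{4} \left(-36\right) = -9$)
$\frac{P \left(-73\right)}{s{\left(a{\left(3 \right)},-1 \right)}} = \frac{\left(-9\right) \left(-73\right)}{\left(-1 + 3\right)^{2}} = \frac{657}{2^{2}} = \frac{657}{4}$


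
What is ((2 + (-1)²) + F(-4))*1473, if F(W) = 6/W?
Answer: 4419/2 ≈ 2209.5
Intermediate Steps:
((2 + (-1)²) + F(-4))*1473 = ((2 + (-1)²) + 6/(-4))*1473 = ((2 + 1) + 6*(-¼))*1473 = (3 - 3/2)*1473 = (3/2)*1473 = 4419/2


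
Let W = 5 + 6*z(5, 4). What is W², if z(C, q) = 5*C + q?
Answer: 32041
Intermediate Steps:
z(C, q) = q + 5*C
W = 179 (W = 5 + 6*(4 + 5*5) = 5 + 6*(4 + 25) = 5 + 6*29 = 5 + 174 = 179)
W² = 179² = 32041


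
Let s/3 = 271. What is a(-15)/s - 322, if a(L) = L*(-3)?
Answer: -87247/271 ≈ -321.94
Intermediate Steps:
s = 813 (s = 3*271 = 813)
a(L) = -3*L
a(-15)/s - 322 = -3*(-15)/813 - 322 = 45*(1/813) - 322 = 15/271 - 322 = -87247/271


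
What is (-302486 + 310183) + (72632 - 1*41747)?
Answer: 38582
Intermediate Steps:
(-302486 + 310183) + (72632 - 1*41747) = 7697 + (72632 - 41747) = 7697 + 30885 = 38582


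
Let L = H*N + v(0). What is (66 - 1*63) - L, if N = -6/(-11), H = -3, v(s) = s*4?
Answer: 51/11 ≈ 4.6364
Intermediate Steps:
v(s) = 4*s
N = 6/11 (N = -6*(-1/11) = 6/11 ≈ 0.54545)
L = -18/11 (L = -3*6/11 + 4*0 = -18/11 + 0 = -18/11 ≈ -1.6364)
(66 - 1*63) - L = (66 - 1*63) - 1*(-18/11) = (66 - 63) + 18/11 = 3 + 18/11 = 51/11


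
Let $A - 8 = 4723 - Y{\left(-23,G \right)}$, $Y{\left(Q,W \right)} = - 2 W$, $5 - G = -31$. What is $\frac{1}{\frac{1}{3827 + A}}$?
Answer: $8630$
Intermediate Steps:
$G = 36$ ($G = 5 - -31 = 5 + 31 = 36$)
$A = 4803$ ($A = 8 + \left(4723 - \left(-2\right) 36\right) = 8 + \left(4723 - -72\right) = 8 + \left(4723 + 72\right) = 8 + 4795 = 4803$)
$\frac{1}{\frac{1}{3827 + A}} = \frac{1}{\frac{1}{3827 + 4803}} = \frac{1}{\frac{1}{8630}} = 8630$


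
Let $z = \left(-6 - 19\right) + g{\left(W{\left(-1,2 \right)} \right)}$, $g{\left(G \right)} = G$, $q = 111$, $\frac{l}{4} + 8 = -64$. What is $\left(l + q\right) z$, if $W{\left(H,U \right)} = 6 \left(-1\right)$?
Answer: $5487$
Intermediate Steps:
$l = -288$ ($l = -32 + 4 \left(-64\right) = -32 - 256 = -288$)
$W{\left(H,U \right)} = -6$
$z = -31$ ($z = \left(-6 - 19\right) - 6 = -25 - 6 = -31$)
$\left(l + q\right) z = \left(-288 + 111\right) \left(-31\right) = \left(-177\right) \left(-31\right) = 5487$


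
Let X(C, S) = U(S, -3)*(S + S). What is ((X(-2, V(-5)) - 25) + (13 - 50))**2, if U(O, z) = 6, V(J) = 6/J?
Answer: 145924/25 ≈ 5837.0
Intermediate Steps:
X(C, S) = 12*S (X(C, S) = 6*(S + S) = 6*(2*S) = 12*S)
((X(-2, V(-5)) - 25) + (13 - 50))**2 = ((12*(6/(-5)) - 25) + (13 - 50))**2 = ((12*(6*(-1/5)) - 25) - 37)**2 = ((12*(-6/5) - 25) - 37)**2 = ((-72/5 - 25) - 37)**2 = (-197/5 - 37)**2 = (-382/5)**2 = 145924/25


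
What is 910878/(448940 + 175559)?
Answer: 910878/624499 ≈ 1.4586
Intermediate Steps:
910878/(448940 + 175559) = 910878/624499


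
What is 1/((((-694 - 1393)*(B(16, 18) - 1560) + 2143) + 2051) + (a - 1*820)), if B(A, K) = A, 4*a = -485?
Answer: 4/12902323 ≈ 3.1002e-7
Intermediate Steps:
a = -485/4 (a = (1/4)*(-485) = -485/4 ≈ -121.25)
1/((((-694 - 1393)*(B(16, 18) - 1560) + 2143) + 2051) + (a - 1*820)) = 1/((((-694 - 1393)*(16 - 1560) + 2143) + 2051) + (-485/4 - 1*820)) = 1/(((-2087*(-1544) + 2143) + 2051) + (-485/4 - 820)) = 1/(((3222328 + 2143) + 2051) - 3765/4) = 1/((3224471 + 2051) - 3765/4) = 1/(3226522 - 3765/4) = 1/(12902323/4) = 4/12902323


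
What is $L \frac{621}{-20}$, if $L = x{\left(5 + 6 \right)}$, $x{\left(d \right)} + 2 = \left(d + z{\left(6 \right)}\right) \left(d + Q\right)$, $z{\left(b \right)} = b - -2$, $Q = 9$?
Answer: $- \frac{117369}{10} \approx -11737.0$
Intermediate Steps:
$z{\left(b \right)} = 2 + b$ ($z{\left(b \right)} = b + 2 = 2 + b$)
$x{\left(d \right)} = -2 + \left(8 + d\right) \left(9 + d\right)$ ($x{\left(d \right)} = -2 + \left(d + \left(2 + 6\right)\right) \left(d + 9\right) = -2 + \left(d + 8\right) \left(9 + d\right) = -2 + \left(8 + d\right) \left(9 + d\right)$)
$L = 378$ ($L = 70 + \left(5 + 6\right)^{2} + 17 \left(5 + 6\right) = 70 + 11^{2} + 17 \cdot 11 = 70 + 121 + 187 = 378$)
$L \frac{621}{-20} = 378 \frac{621}{-20} = 378 \cdot 621 \left(- \frac{1}{20}\right) = 378 \left(- \frac{621}{20}\right) = - \frac{117369}{10}$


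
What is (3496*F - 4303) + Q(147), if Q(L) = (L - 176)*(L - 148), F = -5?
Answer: -21754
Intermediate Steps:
Q(L) = (-176 + L)*(-148 + L)
(3496*F - 4303) + Q(147) = (3496*(-5) - 4303) + (26048 + 147**2 - 324*147) = (-17480 - 4303) + (26048 + 21609 - 47628) = -21783 + 29 = -21754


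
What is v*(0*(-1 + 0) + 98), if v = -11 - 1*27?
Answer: -3724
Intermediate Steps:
v = -38 (v = -11 - 27 = -38)
v*(0*(-1 + 0) + 98) = -38*(0*(-1 + 0) + 98) = -38*(0*(-1) + 98) = -38*(0 + 98) = -38*98 = -3724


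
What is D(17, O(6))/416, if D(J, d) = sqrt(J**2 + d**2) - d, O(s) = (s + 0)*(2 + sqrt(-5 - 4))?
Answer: -3/104 - 9*I/208 + sqrt(109 + 432*I)/416 ≈ 0.011181 - 0.012087*I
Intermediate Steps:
O(s) = s*(2 + 3*I) (O(s) = s*(2 + sqrt(-9)) = s*(2 + 3*I))
D(17, O(6))/416 = (sqrt(17**2 + (6*(2 + 3*I))**2) - 6*(2 + 3*I))/416 = (sqrt(289 + (12 + 18*I)**2) - (12 + 18*I))*(1/416) = (sqrt(289 + (12 + 18*I)**2) + (-12 - 18*I))*(1/416) = (-12 + sqrt(289 + (12 + 18*I)**2) - 18*I)*(1/416) = -3/104 - 9*I/208 + sqrt(289 + (12 + 18*I)**2)/416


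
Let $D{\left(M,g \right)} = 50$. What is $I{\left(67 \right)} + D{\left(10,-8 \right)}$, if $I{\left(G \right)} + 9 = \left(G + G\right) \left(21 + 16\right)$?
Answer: $4999$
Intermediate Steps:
$I{\left(G \right)} = -9 + 74 G$ ($I{\left(G \right)} = -9 + \left(G + G\right) \left(21 + 16\right) = -9 + 2 G 37 = -9 + 74 G$)
$I{\left(67 \right)} + D{\left(10,-8 \right)} = \left(-9 + 74 \cdot 67\right) + 50 = \left(-9 + 4958\right) + 50 = 4949 + 50 = 4999$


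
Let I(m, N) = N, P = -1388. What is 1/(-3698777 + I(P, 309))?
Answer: -1/3698468 ≈ -2.7038e-7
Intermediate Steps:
1/(-3698777 + I(P, 309)) = 1/(-3698777 + 309) = 1/(-3698468) = -1/3698468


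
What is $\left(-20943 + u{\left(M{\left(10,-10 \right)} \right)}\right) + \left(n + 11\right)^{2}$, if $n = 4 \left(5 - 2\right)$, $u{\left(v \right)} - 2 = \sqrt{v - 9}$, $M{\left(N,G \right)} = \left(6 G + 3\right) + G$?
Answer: $-20412 + 2 i \sqrt{19} \approx -20412.0 + 8.7178 i$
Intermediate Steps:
$M{\left(N,G \right)} = 3 + 7 G$ ($M{\left(N,G \right)} = \left(3 + 6 G\right) + G = 3 + 7 G$)
$u{\left(v \right)} = 2 + \sqrt{-9 + v}$ ($u{\left(v \right)} = 2 + \sqrt{v - 9} = 2 + \sqrt{-9 + v}$)
$n = 12$ ($n = 4 \cdot 3 = 12$)
$\left(-20943 + u{\left(M{\left(10,-10 \right)} \right)}\right) + \left(n + 11\right)^{2} = \left(-20943 + \left(2 + \sqrt{-9 + \left(3 + 7 \left(-10\right)\right)}\right)\right) + \left(12 + 11\right)^{2} = \left(-20943 + \left(2 + \sqrt{-9 + \left(3 - 70\right)}\right)\right) + 23^{2} = \left(-20943 + \left(2 + \sqrt{-9 - 67}\right)\right) + 529 = \left(-20943 + \left(2 + \sqrt{-76}\right)\right) + 529 = \left(-20943 + \left(2 + 2 i \sqrt{19}\right)\right) + 529 = \left(-20941 + 2 i \sqrt{19}\right) + 529 = -20412 + 2 i \sqrt{19}$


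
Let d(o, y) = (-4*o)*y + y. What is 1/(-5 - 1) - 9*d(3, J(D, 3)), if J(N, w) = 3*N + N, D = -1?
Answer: -2377/6 ≈ -396.17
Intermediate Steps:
J(N, w) = 4*N
d(o, y) = y - 4*o*y (d(o, y) = -4*o*y + y = y - 4*o*y)
1/(-5 - 1) - 9*d(3, J(D, 3)) = 1/(-5 - 1) - 9*4*(-1)*(1 - 4*3) = 1/(-6) - (-36)*(1 - 12) = -⅙ - (-36)*(-11) = -⅙ - 9*44 = -⅙ - 396 = -2377/6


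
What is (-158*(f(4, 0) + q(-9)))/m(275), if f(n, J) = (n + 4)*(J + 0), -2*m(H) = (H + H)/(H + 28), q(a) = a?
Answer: -430866/275 ≈ -1566.8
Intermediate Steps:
m(H) = -H/(28 + H) (m(H) = -(H + H)/(2*(H + 28)) = -2*H/(2*(28 + H)) = -H/(28 + H))
f(n, J) = J*(4 + n) (f(n, J) = (4 + n)*J = J*(4 + n))
(-158*(f(4, 0) + q(-9)))/m(275) = (-158*(0*(4 + 4) - 9))/((-1*275/(28 + 275))) = (-158*(0*8 - 9))/((-1*275/303)) = (-158*(0 - 9))/((-1*275*1/303)) = (-158*(-9))/(-275/303) = 1422*(-303/275) = -430866/275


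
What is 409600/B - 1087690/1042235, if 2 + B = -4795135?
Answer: -1128504403906/999531922239 ≈ -1.1290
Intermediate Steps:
B = -4795137 (B = -2 - 4795135 = -4795137)
409600/B - 1087690/1042235 = 409600/(-4795137) - 1087690/1042235 = 409600*(-1/4795137) - 1087690*1/1042235 = -409600/4795137 - 217538/208447 = -1128504403906/999531922239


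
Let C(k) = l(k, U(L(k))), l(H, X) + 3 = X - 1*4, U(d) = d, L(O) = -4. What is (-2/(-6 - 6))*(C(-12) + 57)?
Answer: 23/3 ≈ 7.6667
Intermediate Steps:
l(H, X) = -7 + X (l(H, X) = -3 + (X - 1*4) = -3 + (X - 4) = -3 + (-4 + X) = -7 + X)
C(k) = -11 (C(k) = -7 - 4 = -11)
(-2/(-6 - 6))*(C(-12) + 57) = (-2/(-6 - 6))*(-11 + 57) = (-2/(-12))*46 = -1/12*(-2)*46 = (1/6)*46 = 23/3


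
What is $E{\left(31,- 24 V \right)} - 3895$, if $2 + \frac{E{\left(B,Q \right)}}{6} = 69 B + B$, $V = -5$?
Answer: $9113$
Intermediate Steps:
$E{\left(B,Q \right)} = -12 + 420 B$ ($E{\left(B,Q \right)} = -12 + 6 \left(69 B + B\right) = -12 + 6 \cdot 70 B = -12 + 420 B$)
$E{\left(31,- 24 V \right)} - 3895 = \left(-12 + 420 \cdot 31\right) - 3895 = \left(-12 + 13020\right) - 3895 = 13008 - 3895 = 9113$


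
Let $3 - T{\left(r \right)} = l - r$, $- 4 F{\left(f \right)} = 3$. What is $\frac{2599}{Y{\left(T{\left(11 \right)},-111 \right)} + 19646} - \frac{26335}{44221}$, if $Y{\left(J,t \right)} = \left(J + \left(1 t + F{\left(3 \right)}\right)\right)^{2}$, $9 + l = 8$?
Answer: $- \frac{10383319111}{20523187205} \approx -0.50593$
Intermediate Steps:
$l = -1$ ($l = -9 + 8 = -1$)
$F{\left(f \right)} = - \frac{3}{4}$ ($F{\left(f \right)} = \left(- \frac{1}{4}\right) 3 = - \frac{3}{4}$)
$T{\left(r \right)} = 4 + r$ ($T{\left(r \right)} = 3 - \left(-1 - r\right) = 3 + \left(1 + r\right) = 4 + r$)
$Y{\left(J,t \right)} = \left(- \frac{3}{4} + J + t\right)^{2}$ ($Y{\left(J,t \right)} = \left(J + \left(1 t - \frac{3}{4}\right)\right)^{2} = \left(J + \left(t - \frac{3}{4}\right)\right)^{2} = \left(J + \left(- \frac{3}{4} + t\right)\right)^{2} = \left(- \frac{3}{4} + J + t\right)^{2}$)
$\frac{2599}{Y{\left(T{\left(11 \right)},-111 \right)} + 19646} - \frac{26335}{44221} = \frac{2599}{\frac{\left(-3 + 4 \left(4 + 11\right) + 4 \left(-111\right)\right)^{2}}{16} + 19646} - \frac{26335}{44221} = \frac{2599}{\frac{\left(-3 + 4 \cdot 15 - 444\right)^{2}}{16} + 19646} - \frac{26335}{44221} = \frac{2599}{\frac{\left(-3 + 60 - 444\right)^{2}}{16} + 19646} - \frac{26335}{44221} = \frac{2599}{\frac{\left(-387\right)^{2}}{16} + 19646} - \frac{26335}{44221} = \frac{2599}{\frac{1}{16} \cdot 149769 + 19646} - \frac{26335}{44221} = \frac{2599}{\frac{149769}{16} + 19646} - \frac{26335}{44221} = \frac{2599}{\frac{464105}{16}} - \frac{26335}{44221} = 2599 \cdot \frac{16}{464105} - \frac{26335}{44221} = \frac{41584}{464105} - \frac{26335}{44221} = - \frac{10383319111}{20523187205}$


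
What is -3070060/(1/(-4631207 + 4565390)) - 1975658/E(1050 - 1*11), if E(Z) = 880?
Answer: 88907340180971/440 ≈ 2.0206e+11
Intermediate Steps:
-3070060/(1/(-4631207 + 4565390)) - 1975658/E(1050 - 1*11) = -3070060/(1/(-4631207 + 4565390)) - 1975658/880 = -3070060/(1/(-65817)) - 1975658*1/880 = -3070060/(-1/65817) - 987829/440 = -3070060*(-65817) - 987829/440 = 202062139020 - 987829/440 = 88907340180971/440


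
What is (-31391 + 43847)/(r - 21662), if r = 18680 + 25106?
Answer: 3114/5531 ≈ 0.56301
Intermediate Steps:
r = 43786
(-31391 + 43847)/(r - 21662) = (-31391 + 43847)/(43786 - 21662) = 12456/22124 = 12456*(1/22124) = 3114/5531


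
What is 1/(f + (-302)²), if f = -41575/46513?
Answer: 46513/4242130077 ≈ 1.0965e-5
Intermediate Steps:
f = -41575/46513 (f = -41575*1/46513 = -41575/46513 ≈ -0.89384)
1/(f + (-302)²) = 1/(-41575/46513 + (-302)²) = 1/(-41575/46513 + 91204) = 1/(4242130077/46513) = 46513/4242130077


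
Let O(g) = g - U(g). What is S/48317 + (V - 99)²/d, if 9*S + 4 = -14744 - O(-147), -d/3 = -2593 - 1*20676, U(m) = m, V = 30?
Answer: 115646833/3372864819 ≈ 0.034287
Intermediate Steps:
O(g) = 0 (O(g) = g - g = 0)
d = 69807 (d = -3*(-2593 - 1*20676) = -3*(-2593 - 20676) = -3*(-23269) = 69807)
S = -4916/3 (S = -4/9 + (-14744 - 1*0)/9 = -4/9 + (-14744 + 0)/9 = -4/9 + (⅑)*(-14744) = -4/9 - 14744/9 = -4916/3 ≈ -1638.7)
S/48317 + (V - 99)²/d = -4916/3/48317 + (30 - 99)²/69807 = -4916/3*1/48317 + (-69)²*(1/69807) = -4916/144951 + 4761*(1/69807) = -4916/144951 + 1587/23269 = 115646833/3372864819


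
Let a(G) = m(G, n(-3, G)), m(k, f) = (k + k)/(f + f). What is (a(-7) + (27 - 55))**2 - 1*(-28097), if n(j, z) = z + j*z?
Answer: 115637/4 ≈ 28909.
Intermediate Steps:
m(k, f) = k/f (m(k, f) = (2*k)/((2*f)) = (2*k)*(1/(2*f)) = k/f)
a(G) = -1/2 (a(G) = G/((G*(1 - 3))) = G/((G*(-2))) = G/((-2*G)) = G*(-1/(2*G)) = -1/2)
(a(-7) + (27 - 55))**2 - 1*(-28097) = (-1/2 + (27 - 55))**2 - 1*(-28097) = (-1/2 - 28)**2 + 28097 = (-57/2)**2 + 28097 = 3249/4 + 28097 = 115637/4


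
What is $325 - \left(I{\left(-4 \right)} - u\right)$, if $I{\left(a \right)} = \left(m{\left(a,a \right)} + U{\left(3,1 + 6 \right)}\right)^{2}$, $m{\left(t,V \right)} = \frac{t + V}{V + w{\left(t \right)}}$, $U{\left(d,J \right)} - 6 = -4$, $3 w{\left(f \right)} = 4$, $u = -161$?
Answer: $139$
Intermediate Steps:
$w{\left(f \right)} = \frac{4}{3}$ ($w{\left(f \right)} = \frac{1}{3} \cdot 4 = \frac{4}{3}$)
$U{\left(d,J \right)} = 2$ ($U{\left(d,J \right)} = 6 - 4 = 2$)
$m{\left(t,V \right)} = \frac{V + t}{\frac{4}{3} + V}$ ($m{\left(t,V \right)} = \frac{t + V}{V + \frac{4}{3}} = \frac{V + t}{\frac{4}{3} + V}$)
$I{\left(a \right)} = \left(2 + \frac{6 a}{4 + 3 a}\right)^{2}$ ($I{\left(a \right)} = \left(\frac{3 \left(a + a\right)}{4 + 3 a} + 2\right)^{2} = \left(\frac{3 \cdot 2 a}{4 + 3 a} + 2\right)^{2} = \left(\frac{6 a}{4 + 3 a} + 2\right)^{2} = \left(2 + \frac{6 a}{4 + 3 a}\right)^{2}$)
$325 - \left(I{\left(-4 \right)} - u\right) = 325 - \left(\frac{16 \left(2 + 3 \left(-4\right)\right)^{2}}{\left(4 + 3 \left(-4\right)\right)^{2}} - -161\right) = 325 - \left(\frac{16 \left(2 - 12\right)^{2}}{\left(4 - 12\right)^{2}} + 161\right) = 325 - \left(\frac{16 \left(-10\right)^{2}}{64} + 161\right) = 325 - \left(16 \cdot 100 \cdot \frac{1}{64} + 161\right) = 325 - \left(25 + 161\right) = 325 - 186 = 139$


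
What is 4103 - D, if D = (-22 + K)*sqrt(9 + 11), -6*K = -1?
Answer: 4103 + 131*sqrt(5)/3 ≈ 4200.6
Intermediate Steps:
K = 1/6 (K = -1/6*(-1) = 1/6 ≈ 0.16667)
D = -131*sqrt(5)/3 (D = (-22 + 1/6)*sqrt(9 + 11) = -131*sqrt(5)/3 ≈ -97.642)
4103 - D = 4103 - (-131)*sqrt(5)/3 = 4103 + 131*sqrt(5)/3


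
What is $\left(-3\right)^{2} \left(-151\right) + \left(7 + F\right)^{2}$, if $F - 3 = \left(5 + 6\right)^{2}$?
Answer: $15802$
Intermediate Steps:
$F = 124$ ($F = 3 + \left(5 + 6\right)^{2} = 3 + 11^{2} = 3 + 121 = 124$)
$\left(-3\right)^{2} \left(-151\right) + \left(7 + F\right)^{2} = \left(-3\right)^{2} \left(-151\right) + \left(7 + 124\right)^{2} = 9 \left(-151\right) + 131^{2} = -1359 + 17161 = 15802$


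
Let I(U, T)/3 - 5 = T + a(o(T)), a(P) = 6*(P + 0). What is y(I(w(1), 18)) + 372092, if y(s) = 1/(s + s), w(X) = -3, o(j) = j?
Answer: 292464313/786 ≈ 3.7209e+5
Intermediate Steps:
a(P) = 6*P
I(U, T) = 15 + 21*T (I(U, T) = 15 + 3*(T + 6*T) = 15 + 3*(7*T) = 15 + 21*T)
y(s) = 1/(2*s)
y(I(w(1), 18)) + 372092 = 1/(2*(15 + 21*18)) + 372092 = 1/(2*(15 + 378)) + 372092 = (1/2)/393 + 372092 = (1/2)*(1/393) + 372092 = 1/786 + 372092 = 292464313/786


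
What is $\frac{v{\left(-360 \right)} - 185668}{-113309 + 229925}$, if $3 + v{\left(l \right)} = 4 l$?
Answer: $- \frac{187111}{116616} \approx -1.6045$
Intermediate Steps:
$v{\left(l \right)} = -3 + 4 l$
$\frac{v{\left(-360 \right)} - 185668}{-113309 + 229925} = \frac{\left(-3 + 4 \left(-360\right)\right) - 185668}{-113309 + 229925} = \frac{\left(-3 - 1440\right) - 185668}{116616} = \left(-1443 - 185668\right) \frac{1}{116616} = \left(-187111\right) \frac{1}{116616} = - \frac{187111}{116616}$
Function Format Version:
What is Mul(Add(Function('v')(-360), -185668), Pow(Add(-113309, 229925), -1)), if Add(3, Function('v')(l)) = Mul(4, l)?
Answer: Rational(-187111, 116616) ≈ -1.6045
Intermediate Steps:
Function('v')(l) = Add(-3, Mul(4, l))
Mul(Add(Function('v')(-360), -185668), Pow(Add(-113309, 229925), -1)) = Mul(Add(Add(-3, Mul(4, -360)), -185668), Pow(Add(-113309, 229925), -1)) = Mul(Add(Add(-3, -1440), -185668), Pow(116616, -1)) = Mul(Add(-1443, -185668), Rational(1, 116616)) = Mul(-187111, Rational(1, 116616)) = Rational(-187111, 116616)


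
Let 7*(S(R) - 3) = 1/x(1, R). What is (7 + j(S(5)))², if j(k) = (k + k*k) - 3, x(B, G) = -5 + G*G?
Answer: 98961205561/384160000 ≈ 257.60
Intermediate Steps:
x(B, G) = -5 + G²
S(R) = 3 + 1/(7*(-5 + R²))
j(k) = -3 + k + k² (j(k) = (k + k²) - 3 = -3 + k + k²)
(7 + j(S(5)))² = (7 + (-3 + (-104 + 21*5²)/(7*(-5 + 5²)) + ((-104 + 21*5²)/(7*(-5 + 5²)))²))² = (7 + (-3 + (-104 + 21*25)/(7*(-5 + 25)) + ((-104 + 21*25)/(7*(-5 + 25)))²))² = (7 + (-3 + (⅐)*(-104 + 525)/20 + ((⅐)*(-104 + 525)/20)²))² = (7 + (-3 + (⅐)*(1/20)*421 + ((⅐)*(1/20)*421)²))² = (7 + (-3 + 421/140 + (421/140)²))² = (7 + (-3 + 421/140 + 177241/19600))² = (7 + 177381/19600)² = (314581/19600)² = 98961205561/384160000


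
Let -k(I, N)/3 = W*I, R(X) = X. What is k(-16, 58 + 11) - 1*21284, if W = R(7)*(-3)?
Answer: -22292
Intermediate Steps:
W = -21 (W = 7*(-3) = -21)
k(I, N) = 63*I (k(I, N) = -(-63)*I = 63*I)
k(-16, 58 + 11) - 1*21284 = 63*(-16) - 1*21284 = -1008 - 21284 = -22292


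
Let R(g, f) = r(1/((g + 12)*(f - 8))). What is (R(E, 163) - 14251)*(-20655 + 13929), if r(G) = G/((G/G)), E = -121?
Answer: 1619423364996/16895 ≈ 9.5852e+7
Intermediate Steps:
r(G) = G (r(G) = G/1 = G*1 = G)
R(g, f) = 1/((-8 + f)*(12 + g)) (R(g, f) = 1/((g + 12)*(f - 8)) = 1/((12 + g)*(-8 + f)) = 1/((-8 + f)*(12 + g)))
(R(E, 163) - 14251)*(-20655 + 13929) = (1/(-96 - 8*(-121) + 12*163 + 163*(-121)) - 14251)*(-20655 + 13929) = (1/(-96 + 968 + 1956 - 19723) - 14251)*(-6726) = (1/(-16895) - 14251)*(-6726) = (-1/16895 - 14251)*(-6726) = -240770646/16895*(-6726) = 1619423364996/16895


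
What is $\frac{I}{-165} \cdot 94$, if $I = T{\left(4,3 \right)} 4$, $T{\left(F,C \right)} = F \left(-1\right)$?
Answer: $\frac{1504}{165} \approx 9.1152$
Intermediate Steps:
$T{\left(F,C \right)} = - F$
$I = -16$ ($I = \left(-1\right) 4 \cdot 4 = \left(-4\right) 4 = -16$)
$\frac{I}{-165} \cdot 94 = - \frac{16}{-165} \cdot 94 = \left(-16\right) \left(- \frac{1}{165}\right) 94 = \frac{16}{165} \cdot 94 = \frac{1504}{165}$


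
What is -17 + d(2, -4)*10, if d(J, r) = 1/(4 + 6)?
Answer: -16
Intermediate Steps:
d(J, r) = ⅒ (d(J, r) = 1/10 = ⅒)
-17 + d(2, -4)*10 = -17 + (⅒)*10 = -17 + 1 = -16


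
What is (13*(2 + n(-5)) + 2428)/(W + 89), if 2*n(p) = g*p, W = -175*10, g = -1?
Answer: -4973/3322 ≈ -1.4970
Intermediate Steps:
W = -1750
n(p) = -p/2 (n(p) = (-p)/2 = -p/2)
(13*(2 + n(-5)) + 2428)/(W + 89) = (13*(2 - ½*(-5)) + 2428)/(-1750 + 89) = (13*(2 + 5/2) + 2428)/(-1661) = (13*(9/2) + 2428)*(-1/1661) = (117/2 + 2428)*(-1/1661) = (4973/2)*(-1/1661) = -4973/3322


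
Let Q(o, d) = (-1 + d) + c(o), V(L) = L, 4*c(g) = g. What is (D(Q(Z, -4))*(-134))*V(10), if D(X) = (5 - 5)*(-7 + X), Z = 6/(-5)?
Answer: 0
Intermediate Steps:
c(g) = g/4
Z = -6/5 (Z = 6*(-1/5) = -6/5 ≈ -1.2000)
Q(o, d) = -1 + d + o/4 (Q(o, d) = (-1 + d) + o/4 = -1 + d + o/4)
D(X) = 0 (D(X) = 0*(-7 + X) = 0)
(D(Q(Z, -4))*(-134))*V(10) = (0*(-134))*10 = 0*10 = 0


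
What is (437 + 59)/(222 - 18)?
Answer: 124/51 ≈ 2.4314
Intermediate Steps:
(437 + 59)/(222 - 18) = 496/204 = 496*(1/204) = 124/51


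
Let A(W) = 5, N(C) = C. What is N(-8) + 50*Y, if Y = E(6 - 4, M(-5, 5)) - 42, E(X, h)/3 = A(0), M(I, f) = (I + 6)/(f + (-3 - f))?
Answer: -1358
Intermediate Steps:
M(I, f) = -2 - I/3 (M(I, f) = (6 + I)/(-3) = (6 + I)*(-⅓) = -2 - I/3)
E(X, h) = 15 (E(X, h) = 3*5 = 15)
Y = -27 (Y = 15 - 42 = -27)
N(-8) + 50*Y = -8 + 50*(-27) = -8 - 1350 = -1358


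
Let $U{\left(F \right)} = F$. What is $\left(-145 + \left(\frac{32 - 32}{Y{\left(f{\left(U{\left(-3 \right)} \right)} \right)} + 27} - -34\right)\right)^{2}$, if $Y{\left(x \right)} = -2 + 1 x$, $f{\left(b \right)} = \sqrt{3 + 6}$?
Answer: $12321$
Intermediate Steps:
$f{\left(b \right)} = 3$ ($f{\left(b \right)} = \sqrt{9} = 3$)
$Y{\left(x \right)} = -2 + x$
$\left(-145 + \left(\frac{32 - 32}{Y{\left(f{\left(U{\left(-3 \right)} \right)} \right)} + 27} - -34\right)\right)^{2} = \left(-145 + \left(\frac{32 - 32}{\left(-2 + 3\right) + 27} - -34\right)\right)^{2} = \left(-145 + \left(\frac{0}{1 + 27} + 34\right)\right)^{2} = \left(-145 + \left(\frac{0}{28} + 34\right)\right)^{2} = \left(-145 + \left(0 \cdot \frac{1}{28} + 34\right)\right)^{2} = \left(-145 + \left(0 + 34\right)\right)^{2} = \left(-145 + 34\right)^{2} = \left(-111\right)^{2} = 12321$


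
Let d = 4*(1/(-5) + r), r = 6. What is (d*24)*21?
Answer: 58464/5 ≈ 11693.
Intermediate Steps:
d = 116/5 (d = 4*(1/(-5) + 6) = 4*(-⅕ + 6) = 4*(29/5) = 116/5 ≈ 23.200)
(d*24)*21 = ((116/5)*24)*21 = (2784/5)*21 = 58464/5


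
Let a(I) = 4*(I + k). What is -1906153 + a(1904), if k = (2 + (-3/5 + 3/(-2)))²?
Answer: -47463424/25 ≈ -1.8985e+6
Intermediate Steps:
k = 1/100 (k = (2 + (-3*⅕ + 3*(-½)))² = (2 + (-⅗ - 3/2))² = (2 - 21/10)² = (-⅒)² = 1/100 ≈ 0.010000)
a(I) = 1/25 + 4*I (a(I) = 4*(I + 1/100) = 4*(1/100 + I) = 1/25 + 4*I)
-1906153 + a(1904) = -1906153 + (1/25 + 4*1904) = -1906153 + (1/25 + 7616) = -1906153 + 190401/25 = -47463424/25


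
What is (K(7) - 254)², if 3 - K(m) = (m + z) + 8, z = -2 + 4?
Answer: 71824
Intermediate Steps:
z = 2
K(m) = -7 - m (K(m) = 3 - ((m + 2) + 8) = 3 - ((2 + m) + 8) = 3 - (10 + m) = 3 + (-10 - m) = -7 - m)
(K(7) - 254)² = ((-7 - 1*7) - 254)² = ((-7 - 7) - 254)² = (-14 - 254)² = (-268)² = 71824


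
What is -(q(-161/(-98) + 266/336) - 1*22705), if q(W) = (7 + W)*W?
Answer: 640177655/28224 ≈ 22682.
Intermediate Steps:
q(W) = W*(7 + W)
-(q(-161/(-98) + 266/336) - 1*22705) = -((-161/(-98) + 266/336)*(7 + (-161/(-98) + 266/336)) - 1*22705) = -((-161*(-1/98) + 266*(1/336))*(7 + (-161*(-1/98) + 266*(1/336))) - 22705) = -((23/14 + 19/24)*(7 + (23/14 + 19/24)) - 22705) = -(409*(7 + 409/168)/168 - 22705) = -((409/168)*(1585/168) - 22705) = -(648265/28224 - 22705) = -1*(-640177655/28224) = 640177655/28224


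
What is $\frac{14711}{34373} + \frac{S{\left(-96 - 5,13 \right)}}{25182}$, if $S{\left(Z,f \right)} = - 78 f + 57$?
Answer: $\frac{112519147}{288526962} \approx 0.38998$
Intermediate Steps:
$S{\left(Z,f \right)} = 57 - 78 f$
$\frac{14711}{34373} + \frac{S{\left(-96 - 5,13 \right)}}{25182} = \frac{14711}{34373} + \frac{57 - 1014}{25182} = 14711 \cdot \frac{1}{34373} + \left(57 - 1014\right) \frac{1}{25182} = \frac{14711}{34373} - \frac{319}{8394} = \frac{112519147}{288526962}$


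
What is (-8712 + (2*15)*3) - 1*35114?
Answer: -43736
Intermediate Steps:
(-8712 + (2*15)*3) - 1*35114 = (-8712 + 30*3) - 35114 = (-8712 + 90) - 35114 = -8622 - 35114 = -43736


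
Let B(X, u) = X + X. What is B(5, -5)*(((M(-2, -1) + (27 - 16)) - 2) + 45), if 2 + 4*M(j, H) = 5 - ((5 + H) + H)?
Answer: 540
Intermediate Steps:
B(X, u) = 2*X
M(j, H) = -½ - H/2 (M(j, H) = -½ + (5 - ((5 + H) + H))/4 = -½ + (5 - (5 + 2*H))/4 = -½ + (5 + (-5 - 2*H))/4 = -½ + (-2*H)/4 = -½ - H/2)
B(5, -5)*(((M(-2, -1) + (27 - 16)) - 2) + 45) = (2*5)*((((-½ - ½*(-1)) + (27 - 16)) - 2) + 45) = 10*((((-½ + ½) + 11) - 2) + 45) = 10*(((0 + 11) - 2) + 45) = 10*((11 - 2) + 45) = 10*(9 + 45) = 10*54 = 540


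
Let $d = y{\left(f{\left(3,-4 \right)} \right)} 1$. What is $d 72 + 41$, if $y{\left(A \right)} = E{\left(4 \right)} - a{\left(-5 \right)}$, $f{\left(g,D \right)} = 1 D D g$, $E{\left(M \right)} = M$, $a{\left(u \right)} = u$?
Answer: $689$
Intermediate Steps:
$f{\left(g,D \right)} = g D^{2}$ ($f{\left(g,D \right)} = 1 D^{2} g = 1 g D^{2} = g D^{2}$)
$y{\left(A \right)} = 9$ ($y{\left(A \right)} = 4 - -5 = 4 + 5 = 9$)
$d = 9$ ($d = 9 \cdot 1 = 9$)
$d 72 + 41 = 9 \cdot 72 + 41 = 648 + 41 = 689$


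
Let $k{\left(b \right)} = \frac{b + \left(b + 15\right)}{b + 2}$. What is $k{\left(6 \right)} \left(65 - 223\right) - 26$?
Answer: $- \frac{2237}{4} \approx -559.25$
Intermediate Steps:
$k{\left(b \right)} = \frac{15 + 2 b}{2 + b}$ ($k{\left(b \right)} = \frac{b + \left(15 + b\right)}{2 + b} = \frac{15 + 2 b}{2 + b}$)
$k{\left(6 \right)} \left(65 - 223\right) - 26 = \frac{15 + 2 \cdot 6}{2 + 6} \left(65 - 223\right) - 26 = \frac{15 + 12}{8} \left(65 - 223\right) - 26 = \frac{1}{8} \cdot 27 \left(-158\right) - 26 = \frac{27}{8} \left(-158\right) - 26 = - \frac{2133}{4} - 26 = - \frac{2237}{4}$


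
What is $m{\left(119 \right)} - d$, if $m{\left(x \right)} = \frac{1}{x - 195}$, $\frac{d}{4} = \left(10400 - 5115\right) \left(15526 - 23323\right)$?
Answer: $\frac{12526972079}{76} \approx 1.6483 \cdot 10^{8}$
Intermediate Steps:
$d = -164828580$ ($d = 4 \left(10400 - 5115\right) \left(15526 - 23323\right) = 4 \cdot 5285 \left(-7797\right) = 4 \left(-41207145\right) = -164828580$)
$m{\left(x \right)} = \frac{1}{-195 + x}$
$m{\left(119 \right)} - d = \frac{1}{-195 + 119} - -164828580 = \frac{1}{-76} + 164828580 = - \frac{1}{76} + 164828580 = \frac{12526972079}{76}$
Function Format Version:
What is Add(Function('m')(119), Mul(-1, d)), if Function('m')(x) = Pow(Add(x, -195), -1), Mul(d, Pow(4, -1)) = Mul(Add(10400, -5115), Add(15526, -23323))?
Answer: Rational(12526972079, 76) ≈ 1.6483e+8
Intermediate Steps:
d = -164828580 (d = Mul(4, Mul(Add(10400, -5115), Add(15526, -23323))) = Mul(4, Mul(5285, -7797)) = Mul(4, -41207145) = -164828580)
Function('m')(x) = Pow(Add(-195, x), -1)
Add(Function('m')(119), Mul(-1, d)) = Add(Pow(Add(-195, 119), -1), Mul(-1, -164828580)) = Add(Pow(-76, -1), 164828580) = Add(Rational(-1, 76), 164828580) = Rational(12526972079, 76)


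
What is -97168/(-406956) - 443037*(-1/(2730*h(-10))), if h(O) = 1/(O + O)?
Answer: -4292459570/1322607 ≈ -3245.5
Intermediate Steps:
h(O) = 1/(2*O)
-97168/(-406956) - 443037*(-1/(2730*h(-10))) = -97168/(-406956) - 443037/(((½)/(-10))*(-2730)) = -97168*(-1/406956) - 443037/(((½)*(-⅒))*(-2730)) = 24292/101739 - 443037/((-1/20*(-2730))) = 24292/101739 - 443037/273/2 = 24292/101739 - 443037*2/273 = 24292/101739 - 42194/13 = -4292459570/1322607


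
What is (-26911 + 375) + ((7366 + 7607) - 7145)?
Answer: -18708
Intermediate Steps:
(-26911 + 375) + ((7366 + 7607) - 7145) = -26536 + (14973 - 7145) = -26536 + 7828 = -18708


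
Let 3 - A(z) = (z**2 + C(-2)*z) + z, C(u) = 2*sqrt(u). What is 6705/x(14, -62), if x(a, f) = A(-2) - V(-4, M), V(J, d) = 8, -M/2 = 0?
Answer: -5215/9 - 2980*I*sqrt(2)/9 ≈ -579.44 - 468.26*I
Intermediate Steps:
M = 0 (M = -2*0 = 0)
A(z) = 3 - z - z**2 - 2*I*z*sqrt(2) (A(z) = 3 - ((z**2 + (2*sqrt(-2))*z) + z) = 3 - ((z**2 + (2*(I*sqrt(2)))*z) + z) = 3 - ((z**2 + (2*I*sqrt(2))*z) + z) = 3 - ((z**2 + 2*I*z*sqrt(2)) + z) = 3 - (z + z**2 + 2*I*z*sqrt(2)) = 3 + (-z - z**2 - 2*I*z*sqrt(2)) = 3 - z - z**2 - 2*I*z*sqrt(2))
x(a, f) = -7 + 4*I*sqrt(2) (x(a, f) = (3 - 1*(-2) - 1*(-2)**2 - 2*I*(-2)*sqrt(2)) - 1*8 = (3 + 2 - 1*4 + 4*I*sqrt(2)) - 8 = (3 + 2 - 4 + 4*I*sqrt(2)) - 8 = (1 + 4*I*sqrt(2)) - 8 = -7 + 4*I*sqrt(2))
6705/x(14, -62) = 6705/(-7 + 4*I*sqrt(2))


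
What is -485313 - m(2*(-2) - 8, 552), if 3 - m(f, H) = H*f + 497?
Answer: -491443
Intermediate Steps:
m(f, H) = -494 - H*f (m(f, H) = 3 - (H*f + 497) = 3 - (497 + H*f) = 3 + (-497 - H*f) = -494 - H*f)
-485313 - m(2*(-2) - 8, 552) = -485313 - (-494 - 1*552*(2*(-2) - 8)) = -485313 - (-494 - 1*552*(-4 - 8)) = -485313 - (-494 - 1*552*(-12)) = -485313 - (-494 + 6624) = -485313 - 1*6130 = -485313 - 6130 = -491443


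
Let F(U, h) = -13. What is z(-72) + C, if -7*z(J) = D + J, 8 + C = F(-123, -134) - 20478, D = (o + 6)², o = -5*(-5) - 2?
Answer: -144262/7 ≈ -20609.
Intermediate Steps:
o = 23 (o = 25 - 2 = 23)
D = 841 (D = (23 + 6)² = 29² = 841)
C = -20499 (C = -8 + (-13 - 20478) = -8 - 20491 = -20499)
z(J) = -841/7 - J/7 (z(J) = -(841 + J)/7 = -841/7 - J/7)
z(-72) + C = (-841/7 - ⅐*(-72)) - 20499 = (-841/7 + 72/7) - 20499 = -769/7 - 20499 = -144262/7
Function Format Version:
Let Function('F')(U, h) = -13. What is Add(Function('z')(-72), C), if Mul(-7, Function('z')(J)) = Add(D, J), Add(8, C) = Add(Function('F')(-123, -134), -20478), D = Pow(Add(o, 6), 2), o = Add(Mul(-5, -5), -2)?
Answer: Rational(-144262, 7) ≈ -20609.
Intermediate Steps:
o = 23 (o = Add(25, -2) = 23)
D = 841 (D = Pow(Add(23, 6), 2) = Pow(29, 2) = 841)
C = -20499 (C = Add(-8, Add(-13, -20478)) = Add(-8, -20491) = -20499)
Function('z')(J) = Add(Rational(-841, 7), Mul(Rational(-1, 7), J)) (Function('z')(J) = Mul(Rational(-1, 7), Add(841, J)) = Add(Rational(-841, 7), Mul(Rational(-1, 7), J)))
Add(Function('z')(-72), C) = Add(Add(Rational(-841, 7), Mul(Rational(-1, 7), -72)), -20499) = Add(Add(Rational(-841, 7), Rational(72, 7)), -20499) = Add(Rational(-769, 7), -20499) = Rational(-144262, 7)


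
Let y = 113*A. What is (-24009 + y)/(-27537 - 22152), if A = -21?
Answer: 8794/16563 ≈ 0.53094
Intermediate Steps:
y = -2373 (y = 113*(-21) = -2373)
(-24009 + y)/(-27537 - 22152) = (-24009 - 2373)/(-27537 - 22152) = -26382/(-49689) = -26382*(-1/49689) = 8794/16563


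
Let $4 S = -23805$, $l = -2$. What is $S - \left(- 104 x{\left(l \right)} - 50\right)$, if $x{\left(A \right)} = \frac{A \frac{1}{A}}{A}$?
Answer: $- \frac{23813}{4} \approx -5953.3$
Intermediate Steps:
$S = - \frac{23805}{4}$ ($S = \frac{1}{4} \left(-23805\right) = - \frac{23805}{4} \approx -5951.3$)
$x{\left(A \right)} = \frac{1}{A}$ ($x{\left(A \right)} = 1 \frac{1}{A} = \frac{1}{A}$)
$S - \left(- 104 x{\left(l \right)} - 50\right) = - \frac{23805}{4} - \left(- \frac{104}{-2} - 50\right) = - \frac{23805}{4} - \left(\left(-104\right) \left(- \frac{1}{2}\right) - 50\right) = - \frac{23805}{4} - \left(52 - 50\right) = - \frac{23805}{4} - 2 = - \frac{23813}{4}$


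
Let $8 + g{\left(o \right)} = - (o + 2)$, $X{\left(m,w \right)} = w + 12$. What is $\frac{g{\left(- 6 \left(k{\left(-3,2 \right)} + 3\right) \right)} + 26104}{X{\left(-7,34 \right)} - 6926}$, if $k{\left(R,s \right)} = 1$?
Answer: $- \frac{13059}{3440} \approx -3.7962$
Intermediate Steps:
$X{\left(m,w \right)} = 12 + w$
$g{\left(o \right)} = -10 - o$ ($g{\left(o \right)} = -8 - \left(o + 2\right) = -8 - \left(2 + o\right) = -10 - o$)
$\frac{g{\left(- 6 \left(k{\left(-3,2 \right)} + 3\right) \right)} + 26104}{X{\left(-7,34 \right)} - 6926} = \frac{\left(-10 - - 6 \left(1 + 3\right)\right) + 26104}{\left(12 + 34\right) - 6926} = \frac{\left(-10 - \left(-6\right) 4\right) + 26104}{46 - 6926} = \frac{\left(-10 - -24\right) + 26104}{-6880} = \left(\left(-10 + 24\right) + 26104\right) \left(- \frac{1}{6880}\right) = \left(14 + 26104\right) \left(- \frac{1}{6880}\right) = 26118 \left(- \frac{1}{6880}\right) = - \frac{13059}{3440}$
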